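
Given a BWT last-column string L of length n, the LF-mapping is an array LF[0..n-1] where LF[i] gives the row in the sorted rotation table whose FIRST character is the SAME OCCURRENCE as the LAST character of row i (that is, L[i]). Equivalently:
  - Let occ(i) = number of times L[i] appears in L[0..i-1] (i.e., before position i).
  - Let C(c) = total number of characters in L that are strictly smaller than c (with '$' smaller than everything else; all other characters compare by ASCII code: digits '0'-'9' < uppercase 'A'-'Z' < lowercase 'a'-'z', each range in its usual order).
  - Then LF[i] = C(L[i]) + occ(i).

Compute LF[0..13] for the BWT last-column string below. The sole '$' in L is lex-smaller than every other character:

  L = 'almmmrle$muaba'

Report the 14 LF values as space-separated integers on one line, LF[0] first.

Answer: 1 6 8 9 10 12 7 5 0 11 13 2 4 3

Derivation:
Char counts: '$':1, 'a':3, 'b':1, 'e':1, 'l':2, 'm':4, 'r':1, 'u':1
C (first-col start): C('$')=0, C('a')=1, C('b')=4, C('e')=5, C('l')=6, C('m')=8, C('r')=12, C('u')=13
L[0]='a': occ=0, LF[0]=C('a')+0=1+0=1
L[1]='l': occ=0, LF[1]=C('l')+0=6+0=6
L[2]='m': occ=0, LF[2]=C('m')+0=8+0=8
L[3]='m': occ=1, LF[3]=C('m')+1=8+1=9
L[4]='m': occ=2, LF[4]=C('m')+2=8+2=10
L[5]='r': occ=0, LF[5]=C('r')+0=12+0=12
L[6]='l': occ=1, LF[6]=C('l')+1=6+1=7
L[7]='e': occ=0, LF[7]=C('e')+0=5+0=5
L[8]='$': occ=0, LF[8]=C('$')+0=0+0=0
L[9]='m': occ=3, LF[9]=C('m')+3=8+3=11
L[10]='u': occ=0, LF[10]=C('u')+0=13+0=13
L[11]='a': occ=1, LF[11]=C('a')+1=1+1=2
L[12]='b': occ=0, LF[12]=C('b')+0=4+0=4
L[13]='a': occ=2, LF[13]=C('a')+2=1+2=3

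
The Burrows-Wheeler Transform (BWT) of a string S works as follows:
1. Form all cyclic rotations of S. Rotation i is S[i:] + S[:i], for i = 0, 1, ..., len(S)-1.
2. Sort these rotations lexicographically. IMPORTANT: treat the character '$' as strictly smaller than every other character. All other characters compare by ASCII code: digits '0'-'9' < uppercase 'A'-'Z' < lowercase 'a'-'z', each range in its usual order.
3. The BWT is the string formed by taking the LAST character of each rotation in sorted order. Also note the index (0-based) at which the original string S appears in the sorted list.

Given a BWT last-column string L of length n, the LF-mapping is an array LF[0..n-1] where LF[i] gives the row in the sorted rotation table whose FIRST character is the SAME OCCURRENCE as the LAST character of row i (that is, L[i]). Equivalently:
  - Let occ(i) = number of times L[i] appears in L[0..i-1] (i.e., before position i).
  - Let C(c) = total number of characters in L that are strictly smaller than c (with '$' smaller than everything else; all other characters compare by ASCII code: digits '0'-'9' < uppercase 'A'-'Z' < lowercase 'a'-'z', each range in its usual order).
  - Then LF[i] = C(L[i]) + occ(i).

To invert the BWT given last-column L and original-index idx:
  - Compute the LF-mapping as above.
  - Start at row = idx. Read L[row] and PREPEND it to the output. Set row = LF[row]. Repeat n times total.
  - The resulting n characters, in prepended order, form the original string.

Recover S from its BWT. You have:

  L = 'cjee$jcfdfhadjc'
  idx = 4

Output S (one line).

Answer: cjjdecdjahffec$

Derivation:
LF mapping: 2 12 7 8 0 13 3 9 5 10 11 1 6 14 4
Walk LF starting at row 4, prepending L[row]:
  step 1: row=4, L[4]='$', prepend. Next row=LF[4]=0
  step 2: row=0, L[0]='c', prepend. Next row=LF[0]=2
  step 3: row=2, L[2]='e', prepend. Next row=LF[2]=7
  step 4: row=7, L[7]='f', prepend. Next row=LF[7]=9
  step 5: row=9, L[9]='f', prepend. Next row=LF[9]=10
  step 6: row=10, L[10]='h', prepend. Next row=LF[10]=11
  step 7: row=11, L[11]='a', prepend. Next row=LF[11]=1
  step 8: row=1, L[1]='j', prepend. Next row=LF[1]=12
  step 9: row=12, L[12]='d', prepend. Next row=LF[12]=6
  step 10: row=6, L[6]='c', prepend. Next row=LF[6]=3
  step 11: row=3, L[3]='e', prepend. Next row=LF[3]=8
  step 12: row=8, L[8]='d', prepend. Next row=LF[8]=5
  step 13: row=5, L[5]='j', prepend. Next row=LF[5]=13
  step 14: row=13, L[13]='j', prepend. Next row=LF[13]=14
  step 15: row=14, L[14]='c', prepend. Next row=LF[14]=4
Reversed output: cjjdecdjahffec$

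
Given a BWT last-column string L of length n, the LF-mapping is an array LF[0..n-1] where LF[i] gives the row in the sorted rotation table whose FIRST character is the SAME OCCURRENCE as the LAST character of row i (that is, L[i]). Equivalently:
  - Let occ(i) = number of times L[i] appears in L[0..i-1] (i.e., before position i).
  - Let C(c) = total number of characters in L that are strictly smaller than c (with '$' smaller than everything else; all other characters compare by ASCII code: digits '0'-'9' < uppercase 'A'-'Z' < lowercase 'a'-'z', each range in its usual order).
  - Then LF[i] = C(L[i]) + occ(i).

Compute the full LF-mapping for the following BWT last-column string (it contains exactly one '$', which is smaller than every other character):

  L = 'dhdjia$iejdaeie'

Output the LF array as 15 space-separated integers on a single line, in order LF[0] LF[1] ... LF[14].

Char counts: '$':1, 'a':2, 'd':3, 'e':3, 'h':1, 'i':3, 'j':2
C (first-col start): C('$')=0, C('a')=1, C('d')=3, C('e')=6, C('h')=9, C('i')=10, C('j')=13
L[0]='d': occ=0, LF[0]=C('d')+0=3+0=3
L[1]='h': occ=0, LF[1]=C('h')+0=9+0=9
L[2]='d': occ=1, LF[2]=C('d')+1=3+1=4
L[3]='j': occ=0, LF[3]=C('j')+0=13+0=13
L[4]='i': occ=0, LF[4]=C('i')+0=10+0=10
L[5]='a': occ=0, LF[5]=C('a')+0=1+0=1
L[6]='$': occ=0, LF[6]=C('$')+0=0+0=0
L[7]='i': occ=1, LF[7]=C('i')+1=10+1=11
L[8]='e': occ=0, LF[8]=C('e')+0=6+0=6
L[9]='j': occ=1, LF[9]=C('j')+1=13+1=14
L[10]='d': occ=2, LF[10]=C('d')+2=3+2=5
L[11]='a': occ=1, LF[11]=C('a')+1=1+1=2
L[12]='e': occ=1, LF[12]=C('e')+1=6+1=7
L[13]='i': occ=2, LF[13]=C('i')+2=10+2=12
L[14]='e': occ=2, LF[14]=C('e')+2=6+2=8

Answer: 3 9 4 13 10 1 0 11 6 14 5 2 7 12 8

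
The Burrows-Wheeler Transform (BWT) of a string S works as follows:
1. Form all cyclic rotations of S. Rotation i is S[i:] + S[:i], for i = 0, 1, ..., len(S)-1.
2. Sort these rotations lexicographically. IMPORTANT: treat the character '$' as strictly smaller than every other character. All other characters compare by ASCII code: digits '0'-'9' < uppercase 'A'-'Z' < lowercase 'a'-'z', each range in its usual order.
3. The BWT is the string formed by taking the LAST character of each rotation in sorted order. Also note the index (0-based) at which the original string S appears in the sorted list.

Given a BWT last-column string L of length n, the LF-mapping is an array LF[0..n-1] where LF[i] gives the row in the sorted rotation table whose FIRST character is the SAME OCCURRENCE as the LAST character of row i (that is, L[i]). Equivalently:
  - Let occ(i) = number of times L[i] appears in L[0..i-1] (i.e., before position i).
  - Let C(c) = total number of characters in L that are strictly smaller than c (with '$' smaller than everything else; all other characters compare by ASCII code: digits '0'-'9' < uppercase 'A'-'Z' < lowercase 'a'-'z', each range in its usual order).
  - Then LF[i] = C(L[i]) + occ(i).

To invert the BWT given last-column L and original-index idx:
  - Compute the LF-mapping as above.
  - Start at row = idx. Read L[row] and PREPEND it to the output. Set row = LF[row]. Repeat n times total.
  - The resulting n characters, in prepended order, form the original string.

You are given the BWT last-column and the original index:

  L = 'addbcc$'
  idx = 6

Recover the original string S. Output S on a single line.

Answer: dbccda$

Derivation:
LF mapping: 1 5 6 2 3 4 0
Walk LF starting at row 6, prepending L[row]:
  step 1: row=6, L[6]='$', prepend. Next row=LF[6]=0
  step 2: row=0, L[0]='a', prepend. Next row=LF[0]=1
  step 3: row=1, L[1]='d', prepend. Next row=LF[1]=5
  step 4: row=5, L[5]='c', prepend. Next row=LF[5]=4
  step 5: row=4, L[4]='c', prepend. Next row=LF[4]=3
  step 6: row=3, L[3]='b', prepend. Next row=LF[3]=2
  step 7: row=2, L[2]='d', prepend. Next row=LF[2]=6
Reversed output: dbccda$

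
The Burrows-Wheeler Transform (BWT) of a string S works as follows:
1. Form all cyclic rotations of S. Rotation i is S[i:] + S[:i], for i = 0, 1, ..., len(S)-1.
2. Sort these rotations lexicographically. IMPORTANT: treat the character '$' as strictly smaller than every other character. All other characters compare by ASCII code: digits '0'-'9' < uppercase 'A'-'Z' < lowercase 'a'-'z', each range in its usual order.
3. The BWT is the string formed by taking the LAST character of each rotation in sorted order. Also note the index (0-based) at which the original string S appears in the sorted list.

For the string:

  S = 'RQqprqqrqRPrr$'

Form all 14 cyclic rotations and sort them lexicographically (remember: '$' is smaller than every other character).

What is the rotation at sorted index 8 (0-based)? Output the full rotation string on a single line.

All 14 rotations (rotation i = S[i:]+S[:i]):
  rot[0] = RQqprqqrqRPrr$
  rot[1] = QqprqqrqRPrr$R
  rot[2] = qprqqrqRPrr$RQ
  rot[3] = prqqrqRPrr$RQq
  rot[4] = rqqrqRPrr$RQqp
  rot[5] = qqrqRPrr$RQqpr
  rot[6] = qrqRPrr$RQqprq
  rot[7] = rqRPrr$RQqprqq
  rot[8] = qRPrr$RQqprqqr
  rot[9] = RPrr$RQqprqqrq
  rot[10] = Prr$RQqprqqrqR
  rot[11] = rr$RQqprqqrqRP
  rot[12] = r$RQqprqqrqRPr
  rot[13] = $RQqprqqrqRPrr
Sorted (with $ < everything):
  sorted[0] = $RQqprqqrqRPrr
  sorted[1] = Prr$RQqprqqrqR
  sorted[2] = QqprqqrqRPrr$R
  sorted[3] = RPrr$RQqprqqrq
  sorted[4] = RQqprqqrqRPrr$
  sorted[5] = prqqrqRPrr$RQq
  sorted[6] = qRPrr$RQqprqqr
  sorted[7] = qprqqrqRPrr$RQ
  sorted[8] = qqrqRPrr$RQqpr
  sorted[9] = qrqRPrr$RQqprq
  sorted[10] = r$RQqprqqrqRPr
  sorted[11] = rqRPrr$RQqprqq
  sorted[12] = rqqrqRPrr$RQqp
  sorted[13] = rr$RQqprqqrqRP
sorted[8] = qqrqRPrr$RQqpr

Answer: qqrqRPrr$RQqpr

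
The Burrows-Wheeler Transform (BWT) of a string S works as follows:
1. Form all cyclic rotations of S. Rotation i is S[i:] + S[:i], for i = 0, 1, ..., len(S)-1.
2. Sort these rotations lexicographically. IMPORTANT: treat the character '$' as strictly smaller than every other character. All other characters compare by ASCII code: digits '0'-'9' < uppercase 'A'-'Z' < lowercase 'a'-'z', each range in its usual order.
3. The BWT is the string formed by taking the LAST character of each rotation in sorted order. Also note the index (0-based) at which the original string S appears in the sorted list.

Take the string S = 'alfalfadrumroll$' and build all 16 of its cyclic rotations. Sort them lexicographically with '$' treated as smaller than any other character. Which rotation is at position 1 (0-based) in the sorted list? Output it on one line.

Answer: adrumroll$alfalf

Derivation:
All 16 rotations (rotation i = S[i:]+S[:i]):
  rot[0] = alfalfadrumroll$
  rot[1] = lfalfadrumroll$a
  rot[2] = falfadrumroll$al
  rot[3] = alfadrumroll$alf
  rot[4] = lfadrumroll$alfa
  rot[5] = fadrumroll$alfal
  rot[6] = adrumroll$alfalf
  rot[7] = drumroll$alfalfa
  rot[8] = rumroll$alfalfad
  rot[9] = umroll$alfalfadr
  rot[10] = mroll$alfalfadru
  rot[11] = roll$alfalfadrum
  rot[12] = oll$alfalfadrumr
  rot[13] = ll$alfalfadrumro
  rot[14] = l$alfalfadrumrol
  rot[15] = $alfalfadrumroll
Sorted (with $ < everything):
  sorted[0] = $alfalfadrumroll
  sorted[1] = adrumroll$alfalf
  sorted[2] = alfadrumroll$alf
  sorted[3] = alfalfadrumroll$
  sorted[4] = drumroll$alfalfa
  sorted[5] = fadrumroll$alfal
  sorted[6] = falfadrumroll$al
  sorted[7] = l$alfalfadrumrol
  sorted[8] = lfadrumroll$alfa
  sorted[9] = lfalfadrumroll$a
  sorted[10] = ll$alfalfadrumro
  sorted[11] = mroll$alfalfadru
  sorted[12] = oll$alfalfadrumr
  sorted[13] = roll$alfalfadrum
  sorted[14] = rumroll$alfalfad
  sorted[15] = umroll$alfalfadr
sorted[1] = adrumroll$alfalf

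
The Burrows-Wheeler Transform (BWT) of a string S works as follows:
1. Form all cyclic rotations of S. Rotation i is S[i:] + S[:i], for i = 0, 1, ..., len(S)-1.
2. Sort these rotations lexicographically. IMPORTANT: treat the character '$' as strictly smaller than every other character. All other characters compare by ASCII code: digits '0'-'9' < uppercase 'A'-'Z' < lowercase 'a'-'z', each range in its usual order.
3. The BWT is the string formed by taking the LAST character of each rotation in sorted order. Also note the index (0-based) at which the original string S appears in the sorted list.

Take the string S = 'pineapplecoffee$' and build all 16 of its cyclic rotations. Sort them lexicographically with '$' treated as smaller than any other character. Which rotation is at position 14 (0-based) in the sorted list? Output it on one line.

Answer: plecoffee$pineap

Derivation:
All 16 rotations (rotation i = S[i:]+S[:i]):
  rot[0] = pineapplecoffee$
  rot[1] = ineapplecoffee$p
  rot[2] = neapplecoffee$pi
  rot[3] = eapplecoffee$pin
  rot[4] = applecoffee$pine
  rot[5] = pplecoffee$pinea
  rot[6] = plecoffee$pineap
  rot[7] = lecoffee$pineapp
  rot[8] = ecoffee$pineappl
  rot[9] = coffee$pineapple
  rot[10] = offee$pineapplec
  rot[11] = ffee$pineappleco
  rot[12] = fee$pineapplecof
  rot[13] = ee$pineapplecoff
  rot[14] = e$pineapplecoffe
  rot[15] = $pineapplecoffee
Sorted (with $ < everything):
  sorted[0] = $pineapplecoffee
  sorted[1] = applecoffee$pine
  sorted[2] = coffee$pineapple
  sorted[3] = e$pineapplecoffe
  sorted[4] = eapplecoffee$pin
  sorted[5] = ecoffee$pineappl
  sorted[6] = ee$pineapplecoff
  sorted[7] = fee$pineapplecof
  sorted[8] = ffee$pineappleco
  sorted[9] = ineapplecoffee$p
  sorted[10] = lecoffee$pineapp
  sorted[11] = neapplecoffee$pi
  sorted[12] = offee$pineapplec
  sorted[13] = pineapplecoffee$
  sorted[14] = plecoffee$pineap
  sorted[15] = pplecoffee$pinea
sorted[14] = plecoffee$pineap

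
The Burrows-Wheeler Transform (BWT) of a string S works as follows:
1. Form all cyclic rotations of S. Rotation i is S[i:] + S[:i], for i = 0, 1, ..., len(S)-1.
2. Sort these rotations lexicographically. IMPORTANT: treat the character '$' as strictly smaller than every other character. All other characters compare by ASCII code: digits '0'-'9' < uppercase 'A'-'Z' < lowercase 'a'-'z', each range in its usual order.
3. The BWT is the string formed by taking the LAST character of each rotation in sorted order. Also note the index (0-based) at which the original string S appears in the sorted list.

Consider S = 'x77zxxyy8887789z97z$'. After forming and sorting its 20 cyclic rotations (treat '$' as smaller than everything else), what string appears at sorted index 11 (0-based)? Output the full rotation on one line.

All 20 rotations (rotation i = S[i:]+S[:i]):
  rot[0] = x77zxxyy8887789z97z$
  rot[1] = 77zxxyy8887789z97z$x
  rot[2] = 7zxxyy8887789z97z$x7
  rot[3] = zxxyy8887789z97z$x77
  rot[4] = xxyy8887789z97z$x77z
  rot[5] = xyy8887789z97z$x77zx
  rot[6] = yy8887789z97z$x77zxx
  rot[7] = y8887789z97z$x77zxxy
  rot[8] = 8887789z97z$x77zxxyy
  rot[9] = 887789z97z$x77zxxyy8
  rot[10] = 87789z97z$x77zxxyy88
  rot[11] = 7789z97z$x77zxxyy888
  rot[12] = 789z97z$x77zxxyy8887
  rot[13] = 89z97z$x77zxxyy88877
  rot[14] = 9z97z$x77zxxyy888778
  rot[15] = z97z$x77zxxyy8887789
  rot[16] = 97z$x77zxxyy8887789z
  rot[17] = 7z$x77zxxyy8887789z9
  rot[18] = z$x77zxxyy8887789z97
  rot[19] = $x77zxxyy8887789z97z
Sorted (with $ < everything):
  sorted[0] = $x77zxxyy8887789z97z
  sorted[1] = 7789z97z$x77zxxyy888
  sorted[2] = 77zxxyy8887789z97z$x
  sorted[3] = 789z97z$x77zxxyy8887
  sorted[4] = 7z$x77zxxyy8887789z9
  sorted[5] = 7zxxyy8887789z97z$x7
  sorted[6] = 87789z97z$x77zxxyy88
  sorted[7] = 887789z97z$x77zxxyy8
  sorted[8] = 8887789z97z$x77zxxyy
  sorted[9] = 89z97z$x77zxxyy88877
  sorted[10] = 97z$x77zxxyy8887789z
  sorted[11] = 9z97z$x77zxxyy888778
  sorted[12] = x77zxxyy8887789z97z$
  sorted[13] = xxyy8887789z97z$x77z
  sorted[14] = xyy8887789z97z$x77zx
  sorted[15] = y8887789z97z$x77zxxy
  sorted[16] = yy8887789z97z$x77zxx
  sorted[17] = z$x77zxxyy8887789z97
  sorted[18] = z97z$x77zxxyy8887789
  sorted[19] = zxxyy8887789z97z$x77
sorted[11] = 9z97z$x77zxxyy888778

Answer: 9z97z$x77zxxyy888778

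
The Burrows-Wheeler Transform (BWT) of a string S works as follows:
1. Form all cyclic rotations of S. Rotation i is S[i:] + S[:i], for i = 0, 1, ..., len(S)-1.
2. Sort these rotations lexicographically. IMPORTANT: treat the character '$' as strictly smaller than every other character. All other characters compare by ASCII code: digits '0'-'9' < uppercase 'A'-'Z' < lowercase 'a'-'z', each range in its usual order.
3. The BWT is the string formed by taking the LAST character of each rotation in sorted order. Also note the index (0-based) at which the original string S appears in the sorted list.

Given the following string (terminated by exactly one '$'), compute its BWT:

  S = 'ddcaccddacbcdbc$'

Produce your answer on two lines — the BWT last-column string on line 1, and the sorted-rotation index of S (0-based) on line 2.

All 16 rotations (rotation i = S[i:]+S[:i]):
  rot[0] = ddcaccddacbcdbc$
  rot[1] = dcaccddacbcdbc$d
  rot[2] = caccddacbcdbc$dd
  rot[3] = accddacbcdbc$ddc
  rot[4] = ccddacbcdbc$ddca
  rot[5] = cddacbcdbc$ddcac
  rot[6] = ddacbcdbc$ddcacc
  rot[7] = dacbcdbc$ddcaccd
  rot[8] = acbcdbc$ddcaccdd
  rot[9] = cbcdbc$ddcaccdda
  rot[10] = bcdbc$ddcaccddac
  rot[11] = cdbc$ddcaccddacb
  rot[12] = dbc$ddcaccddacbc
  rot[13] = bc$ddcaccddacbcd
  rot[14] = c$ddcaccddacbcdb
  rot[15] = $ddcaccddacbcdbc
Sorted (with $ < everything):
  sorted[0] = $ddcaccddacbcdbc  (last char: 'c')
  sorted[1] = acbcdbc$ddcaccdd  (last char: 'd')
  sorted[2] = accddacbcdbc$ddc  (last char: 'c')
  sorted[3] = bc$ddcaccddacbcd  (last char: 'd')
  sorted[4] = bcdbc$ddcaccddac  (last char: 'c')
  sorted[5] = c$ddcaccddacbcdb  (last char: 'b')
  sorted[6] = caccddacbcdbc$dd  (last char: 'd')
  sorted[7] = cbcdbc$ddcaccdda  (last char: 'a')
  sorted[8] = ccddacbcdbc$ddca  (last char: 'a')
  sorted[9] = cdbc$ddcaccddacb  (last char: 'b')
  sorted[10] = cddacbcdbc$ddcac  (last char: 'c')
  sorted[11] = dacbcdbc$ddcaccd  (last char: 'd')
  sorted[12] = dbc$ddcaccddacbc  (last char: 'c')
  sorted[13] = dcaccddacbcdbc$d  (last char: 'd')
  sorted[14] = ddacbcdbc$ddcacc  (last char: 'c')
  sorted[15] = ddcaccddacbcdbc$  (last char: '$')
Last column: cdcdcbdaabcdcdc$
Original string S is at sorted index 15

Answer: cdcdcbdaabcdcdc$
15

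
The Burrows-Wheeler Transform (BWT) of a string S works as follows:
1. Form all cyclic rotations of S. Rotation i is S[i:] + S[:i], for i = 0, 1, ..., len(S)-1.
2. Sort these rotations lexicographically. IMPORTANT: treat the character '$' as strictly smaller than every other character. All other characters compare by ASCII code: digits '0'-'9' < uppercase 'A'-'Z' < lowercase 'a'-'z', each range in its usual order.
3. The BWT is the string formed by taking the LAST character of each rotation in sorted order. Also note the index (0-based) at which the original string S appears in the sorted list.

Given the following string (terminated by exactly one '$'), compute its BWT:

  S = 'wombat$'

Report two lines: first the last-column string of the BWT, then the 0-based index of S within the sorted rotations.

All 7 rotations (rotation i = S[i:]+S[:i]):
  rot[0] = wombat$
  rot[1] = ombat$w
  rot[2] = mbat$wo
  rot[3] = bat$wom
  rot[4] = at$womb
  rot[5] = t$womba
  rot[6] = $wombat
Sorted (with $ < everything):
  sorted[0] = $wombat  (last char: 't')
  sorted[1] = at$womb  (last char: 'b')
  sorted[2] = bat$wom  (last char: 'm')
  sorted[3] = mbat$wo  (last char: 'o')
  sorted[4] = ombat$w  (last char: 'w')
  sorted[5] = t$womba  (last char: 'a')
  sorted[6] = wombat$  (last char: '$')
Last column: tbmowa$
Original string S is at sorted index 6

Answer: tbmowa$
6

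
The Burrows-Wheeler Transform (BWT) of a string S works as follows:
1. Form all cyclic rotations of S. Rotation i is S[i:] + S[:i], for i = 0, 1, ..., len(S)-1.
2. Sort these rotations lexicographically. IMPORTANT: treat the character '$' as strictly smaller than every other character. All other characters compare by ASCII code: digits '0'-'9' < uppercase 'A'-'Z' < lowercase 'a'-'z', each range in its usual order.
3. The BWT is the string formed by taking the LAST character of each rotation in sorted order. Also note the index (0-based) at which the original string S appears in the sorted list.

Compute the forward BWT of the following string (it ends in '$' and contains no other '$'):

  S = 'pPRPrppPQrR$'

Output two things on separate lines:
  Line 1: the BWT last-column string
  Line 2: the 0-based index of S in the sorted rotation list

Answer: RppRPrPp$rQP
8

Derivation:
All 12 rotations (rotation i = S[i:]+S[:i]):
  rot[0] = pPRPrppPQrR$
  rot[1] = PRPrppPQrR$p
  rot[2] = RPrppPQrR$pP
  rot[3] = PrppPQrR$pPR
  rot[4] = rppPQrR$pPRP
  rot[5] = ppPQrR$pPRPr
  rot[6] = pPQrR$pPRPrp
  rot[7] = PQrR$pPRPrpp
  rot[8] = QrR$pPRPrppP
  rot[9] = rR$pPRPrppPQ
  rot[10] = R$pPRPrppPQr
  rot[11] = $pPRPrppPQrR
Sorted (with $ < everything):
  sorted[0] = $pPRPrppPQrR  (last char: 'R')
  sorted[1] = PQrR$pPRPrpp  (last char: 'p')
  sorted[2] = PRPrppPQrR$p  (last char: 'p')
  sorted[3] = PrppPQrR$pPR  (last char: 'R')
  sorted[4] = QrR$pPRPrppP  (last char: 'P')
  sorted[5] = R$pPRPrppPQr  (last char: 'r')
  sorted[6] = RPrppPQrR$pP  (last char: 'P')
  sorted[7] = pPQrR$pPRPrp  (last char: 'p')
  sorted[8] = pPRPrppPQrR$  (last char: '$')
  sorted[9] = ppPQrR$pPRPr  (last char: 'r')
  sorted[10] = rR$pPRPrppPQ  (last char: 'Q')
  sorted[11] = rppPQrR$pPRP  (last char: 'P')
Last column: RppRPrPp$rQP
Original string S is at sorted index 8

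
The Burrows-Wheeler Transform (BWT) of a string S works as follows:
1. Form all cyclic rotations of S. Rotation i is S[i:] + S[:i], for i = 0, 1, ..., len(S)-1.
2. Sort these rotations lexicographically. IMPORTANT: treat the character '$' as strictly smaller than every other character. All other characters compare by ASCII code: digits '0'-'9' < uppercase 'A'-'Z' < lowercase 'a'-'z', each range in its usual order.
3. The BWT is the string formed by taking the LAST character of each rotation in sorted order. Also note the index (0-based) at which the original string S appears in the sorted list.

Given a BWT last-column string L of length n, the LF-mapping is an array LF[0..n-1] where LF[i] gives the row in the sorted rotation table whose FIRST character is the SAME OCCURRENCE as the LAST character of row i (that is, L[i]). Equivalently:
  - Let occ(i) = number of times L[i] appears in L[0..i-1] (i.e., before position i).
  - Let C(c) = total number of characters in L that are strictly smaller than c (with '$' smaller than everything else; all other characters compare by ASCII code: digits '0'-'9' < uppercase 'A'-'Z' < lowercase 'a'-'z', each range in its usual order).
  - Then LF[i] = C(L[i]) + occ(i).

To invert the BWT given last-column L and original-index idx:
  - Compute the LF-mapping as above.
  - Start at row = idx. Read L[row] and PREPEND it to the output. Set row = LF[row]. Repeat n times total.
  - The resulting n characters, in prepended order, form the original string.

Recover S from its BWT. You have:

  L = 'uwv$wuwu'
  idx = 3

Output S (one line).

LF mapping: 1 5 4 0 6 2 7 3
Walk LF starting at row 3, prepending L[row]:
  step 1: row=3, L[3]='$', prepend. Next row=LF[3]=0
  step 2: row=0, L[0]='u', prepend. Next row=LF[0]=1
  step 3: row=1, L[1]='w', prepend. Next row=LF[1]=5
  step 4: row=5, L[5]='u', prepend. Next row=LF[5]=2
  step 5: row=2, L[2]='v', prepend. Next row=LF[2]=4
  step 6: row=4, L[4]='w', prepend. Next row=LF[4]=6
  step 7: row=6, L[6]='w', prepend. Next row=LF[6]=7
  step 8: row=7, L[7]='u', prepend. Next row=LF[7]=3
Reversed output: uwwvuwu$

Answer: uwwvuwu$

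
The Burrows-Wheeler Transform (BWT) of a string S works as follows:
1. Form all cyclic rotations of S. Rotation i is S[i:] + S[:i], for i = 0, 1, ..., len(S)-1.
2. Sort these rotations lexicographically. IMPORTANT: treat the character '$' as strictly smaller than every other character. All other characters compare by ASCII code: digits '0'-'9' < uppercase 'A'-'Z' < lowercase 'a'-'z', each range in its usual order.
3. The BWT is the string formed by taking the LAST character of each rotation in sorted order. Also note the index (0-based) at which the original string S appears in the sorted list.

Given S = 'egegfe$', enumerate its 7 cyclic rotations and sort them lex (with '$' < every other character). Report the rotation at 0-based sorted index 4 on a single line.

Answer: fe$egeg

Derivation:
All 7 rotations (rotation i = S[i:]+S[:i]):
  rot[0] = egegfe$
  rot[1] = gegfe$e
  rot[2] = egfe$eg
  rot[3] = gfe$ege
  rot[4] = fe$egeg
  rot[5] = e$egegf
  rot[6] = $egegfe
Sorted (with $ < everything):
  sorted[0] = $egegfe
  sorted[1] = e$egegf
  sorted[2] = egegfe$
  sorted[3] = egfe$eg
  sorted[4] = fe$egeg
  sorted[5] = gegfe$e
  sorted[6] = gfe$ege
sorted[4] = fe$egeg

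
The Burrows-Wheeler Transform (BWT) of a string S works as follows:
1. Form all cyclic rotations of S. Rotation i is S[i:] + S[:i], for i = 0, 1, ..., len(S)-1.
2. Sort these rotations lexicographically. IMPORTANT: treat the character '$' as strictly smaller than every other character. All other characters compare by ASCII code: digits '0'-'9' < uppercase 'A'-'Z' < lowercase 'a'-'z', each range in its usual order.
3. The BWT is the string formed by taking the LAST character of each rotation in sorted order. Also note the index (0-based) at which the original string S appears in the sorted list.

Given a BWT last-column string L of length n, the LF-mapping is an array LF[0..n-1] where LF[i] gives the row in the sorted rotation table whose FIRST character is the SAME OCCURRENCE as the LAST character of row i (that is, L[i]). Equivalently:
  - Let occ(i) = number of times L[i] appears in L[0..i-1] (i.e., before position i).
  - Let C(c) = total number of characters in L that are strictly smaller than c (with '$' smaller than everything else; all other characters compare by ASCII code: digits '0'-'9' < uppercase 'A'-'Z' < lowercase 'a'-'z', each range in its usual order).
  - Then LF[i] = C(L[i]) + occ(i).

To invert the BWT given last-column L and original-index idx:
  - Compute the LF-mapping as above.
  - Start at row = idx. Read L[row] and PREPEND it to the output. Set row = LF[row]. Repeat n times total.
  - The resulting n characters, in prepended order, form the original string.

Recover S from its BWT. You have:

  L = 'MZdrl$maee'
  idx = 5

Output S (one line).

LF mapping: 1 2 4 9 7 0 8 3 5 6
Walk LF starting at row 5, prepending L[row]:
  step 1: row=5, L[5]='$', prepend. Next row=LF[5]=0
  step 2: row=0, L[0]='M', prepend. Next row=LF[0]=1
  step 3: row=1, L[1]='Z', prepend. Next row=LF[1]=2
  step 4: row=2, L[2]='d', prepend. Next row=LF[2]=4
  step 5: row=4, L[4]='l', prepend. Next row=LF[4]=7
  step 6: row=7, L[7]='a', prepend. Next row=LF[7]=3
  step 7: row=3, L[3]='r', prepend. Next row=LF[3]=9
  step 8: row=9, L[9]='e', prepend. Next row=LF[9]=6
  step 9: row=6, L[6]='m', prepend. Next row=LF[6]=8
  step 10: row=8, L[8]='e', prepend. Next row=LF[8]=5
Reversed output: emeraldZM$

Answer: emeraldZM$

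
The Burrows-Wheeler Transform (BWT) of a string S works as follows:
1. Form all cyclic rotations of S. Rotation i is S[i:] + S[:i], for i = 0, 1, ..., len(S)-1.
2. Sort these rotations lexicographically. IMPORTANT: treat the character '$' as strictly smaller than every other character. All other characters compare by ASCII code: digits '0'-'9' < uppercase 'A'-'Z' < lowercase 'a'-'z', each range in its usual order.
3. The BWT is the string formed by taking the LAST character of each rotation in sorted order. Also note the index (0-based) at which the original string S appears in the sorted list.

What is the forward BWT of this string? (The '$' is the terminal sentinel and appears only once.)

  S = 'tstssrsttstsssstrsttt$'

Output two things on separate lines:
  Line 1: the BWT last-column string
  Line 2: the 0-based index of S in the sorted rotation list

Answer: tststtsssttrrtsss$ttss
17

Derivation:
All 22 rotations (rotation i = S[i:]+S[:i]):
  rot[0] = tstssrsttstsssstrsttt$
  rot[1] = stssrsttstsssstrsttt$t
  rot[2] = tssrsttstsssstrsttt$ts
  rot[3] = ssrsttstsssstrsttt$tst
  rot[4] = srsttstsssstrsttt$tsts
  rot[5] = rsttstsssstrsttt$tstss
  rot[6] = sttstsssstrsttt$tstssr
  rot[7] = ttstsssstrsttt$tstssrs
  rot[8] = tstsssstrsttt$tstssrst
  rot[9] = stsssstrsttt$tstssrstt
  rot[10] = tsssstrsttt$tstssrstts
  rot[11] = sssstrsttt$tstssrsttst
  rot[12] = ssstrsttt$tstssrsttsts
  rot[13] = sstrsttt$tstssrsttstss
  rot[14] = strsttt$tstssrsttstsss
  rot[15] = trsttt$tstssrsttstssss
  rot[16] = rsttt$tstssrsttstsssst
  rot[17] = sttt$tstssrsttstsssstr
  rot[18] = ttt$tstssrsttstsssstrs
  rot[19] = tt$tstssrsttstsssstrst
  rot[20] = t$tstssrsttstsssstrstt
  rot[21] = $tstssrsttstsssstrsttt
Sorted (with $ < everything):
  sorted[0] = $tstssrsttstsssstrsttt  (last char: 't')
  sorted[1] = rsttstsssstrsttt$tstss  (last char: 's')
  sorted[2] = rsttt$tstssrsttstsssst  (last char: 't')
  sorted[3] = srsttstsssstrsttt$tsts  (last char: 's')
  sorted[4] = ssrsttstsssstrsttt$tst  (last char: 't')
  sorted[5] = sssstrsttt$tstssrsttst  (last char: 't')
  sorted[6] = ssstrsttt$tstssrsttsts  (last char: 's')
  sorted[7] = sstrsttt$tstssrsttstss  (last char: 's')
  sorted[8] = strsttt$tstssrsttstsss  (last char: 's')
  sorted[9] = stssrsttstsssstrsttt$t  (last char: 't')
  sorted[10] = stsssstrsttt$tstssrstt  (last char: 't')
  sorted[11] = sttstsssstrsttt$tstssr  (last char: 'r')
  sorted[12] = sttt$tstssrsttstsssstr  (last char: 'r')
  sorted[13] = t$tstssrsttstsssstrstt  (last char: 't')
  sorted[14] = trsttt$tstssrsttstssss  (last char: 's')
  sorted[15] = tssrsttstsssstrsttt$ts  (last char: 's')
  sorted[16] = tsssstrsttt$tstssrstts  (last char: 's')
  sorted[17] = tstssrsttstsssstrsttt$  (last char: '$')
  sorted[18] = tstsssstrsttt$tstssrst  (last char: 't')
  sorted[19] = tt$tstssrsttstsssstrst  (last char: 't')
  sorted[20] = ttstsssstrsttt$tstssrs  (last char: 's')
  sorted[21] = ttt$tstssrsttstsssstrs  (last char: 's')
Last column: tststtsssttrrtsss$ttss
Original string S is at sorted index 17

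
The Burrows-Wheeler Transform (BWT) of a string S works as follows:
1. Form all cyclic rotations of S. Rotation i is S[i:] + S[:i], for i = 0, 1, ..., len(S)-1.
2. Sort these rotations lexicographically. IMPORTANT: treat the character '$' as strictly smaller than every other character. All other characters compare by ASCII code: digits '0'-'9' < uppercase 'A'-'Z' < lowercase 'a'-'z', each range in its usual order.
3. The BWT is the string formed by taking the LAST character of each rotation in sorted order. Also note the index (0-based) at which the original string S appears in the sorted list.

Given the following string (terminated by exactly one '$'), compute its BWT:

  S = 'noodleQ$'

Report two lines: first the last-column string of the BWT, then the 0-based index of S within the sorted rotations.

Answer: Qeold$on
5

Derivation:
All 8 rotations (rotation i = S[i:]+S[:i]):
  rot[0] = noodleQ$
  rot[1] = oodleQ$n
  rot[2] = odleQ$no
  rot[3] = dleQ$noo
  rot[4] = leQ$nood
  rot[5] = eQ$noodl
  rot[6] = Q$noodle
  rot[7] = $noodleQ
Sorted (with $ < everything):
  sorted[0] = $noodleQ  (last char: 'Q')
  sorted[1] = Q$noodle  (last char: 'e')
  sorted[2] = dleQ$noo  (last char: 'o')
  sorted[3] = eQ$noodl  (last char: 'l')
  sorted[4] = leQ$nood  (last char: 'd')
  sorted[5] = noodleQ$  (last char: '$')
  sorted[6] = odleQ$no  (last char: 'o')
  sorted[7] = oodleQ$n  (last char: 'n')
Last column: Qeold$on
Original string S is at sorted index 5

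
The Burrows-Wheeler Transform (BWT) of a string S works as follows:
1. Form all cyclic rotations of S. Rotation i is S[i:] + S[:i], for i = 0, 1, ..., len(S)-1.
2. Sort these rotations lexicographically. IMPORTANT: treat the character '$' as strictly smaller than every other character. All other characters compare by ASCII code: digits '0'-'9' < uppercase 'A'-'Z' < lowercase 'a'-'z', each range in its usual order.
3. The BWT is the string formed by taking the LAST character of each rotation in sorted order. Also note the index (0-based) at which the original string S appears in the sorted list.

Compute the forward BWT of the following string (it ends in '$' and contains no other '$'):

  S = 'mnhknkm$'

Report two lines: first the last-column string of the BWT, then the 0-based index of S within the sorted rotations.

All 8 rotations (rotation i = S[i:]+S[:i]):
  rot[0] = mnhknkm$
  rot[1] = nhknkm$m
  rot[2] = hknkm$mn
  rot[3] = knkm$mnh
  rot[4] = nkm$mnhk
  rot[5] = km$mnhkn
  rot[6] = m$mnhknk
  rot[7] = $mnhknkm
Sorted (with $ < everything):
  sorted[0] = $mnhknkm  (last char: 'm')
  sorted[1] = hknkm$mn  (last char: 'n')
  sorted[2] = km$mnhkn  (last char: 'n')
  sorted[3] = knkm$mnh  (last char: 'h')
  sorted[4] = m$mnhknk  (last char: 'k')
  sorted[5] = mnhknkm$  (last char: '$')
  sorted[6] = nhknkm$m  (last char: 'm')
  sorted[7] = nkm$mnhk  (last char: 'k')
Last column: mnnhk$mk
Original string S is at sorted index 5

Answer: mnnhk$mk
5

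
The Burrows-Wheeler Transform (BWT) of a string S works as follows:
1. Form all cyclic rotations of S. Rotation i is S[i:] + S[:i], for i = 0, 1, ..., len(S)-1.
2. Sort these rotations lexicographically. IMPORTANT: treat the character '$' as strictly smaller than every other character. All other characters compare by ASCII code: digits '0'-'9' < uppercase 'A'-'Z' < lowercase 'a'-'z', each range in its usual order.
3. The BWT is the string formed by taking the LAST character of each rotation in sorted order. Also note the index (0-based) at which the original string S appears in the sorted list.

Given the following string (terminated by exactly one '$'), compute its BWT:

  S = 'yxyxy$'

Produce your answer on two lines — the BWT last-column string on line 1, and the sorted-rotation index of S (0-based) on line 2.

Answer: yyyxx$
5

Derivation:
All 6 rotations (rotation i = S[i:]+S[:i]):
  rot[0] = yxyxy$
  rot[1] = xyxy$y
  rot[2] = yxy$yx
  rot[3] = xy$yxy
  rot[4] = y$yxyx
  rot[5] = $yxyxy
Sorted (with $ < everything):
  sorted[0] = $yxyxy  (last char: 'y')
  sorted[1] = xy$yxy  (last char: 'y')
  sorted[2] = xyxy$y  (last char: 'y')
  sorted[3] = y$yxyx  (last char: 'x')
  sorted[4] = yxy$yx  (last char: 'x')
  sorted[5] = yxyxy$  (last char: '$')
Last column: yyyxx$
Original string S is at sorted index 5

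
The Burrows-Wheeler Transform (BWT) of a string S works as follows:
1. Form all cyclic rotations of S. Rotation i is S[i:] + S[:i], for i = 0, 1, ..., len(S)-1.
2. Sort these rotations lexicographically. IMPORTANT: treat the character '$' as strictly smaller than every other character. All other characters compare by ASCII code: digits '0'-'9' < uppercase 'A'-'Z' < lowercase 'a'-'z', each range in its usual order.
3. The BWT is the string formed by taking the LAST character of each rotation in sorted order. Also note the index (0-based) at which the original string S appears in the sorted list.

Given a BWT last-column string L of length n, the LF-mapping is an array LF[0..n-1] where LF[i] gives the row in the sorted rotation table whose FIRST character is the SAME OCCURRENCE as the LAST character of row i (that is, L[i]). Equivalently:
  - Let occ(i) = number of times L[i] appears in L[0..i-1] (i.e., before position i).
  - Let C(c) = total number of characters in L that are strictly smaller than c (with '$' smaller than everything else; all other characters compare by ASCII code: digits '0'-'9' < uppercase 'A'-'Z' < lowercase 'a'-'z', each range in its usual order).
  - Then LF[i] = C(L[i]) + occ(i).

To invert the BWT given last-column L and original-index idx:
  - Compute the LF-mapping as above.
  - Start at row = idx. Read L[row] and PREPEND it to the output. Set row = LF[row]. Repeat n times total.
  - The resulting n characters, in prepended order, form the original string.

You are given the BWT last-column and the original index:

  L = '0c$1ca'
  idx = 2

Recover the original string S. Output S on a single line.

Answer: 1acc0$

Derivation:
LF mapping: 1 4 0 2 5 3
Walk LF starting at row 2, prepending L[row]:
  step 1: row=2, L[2]='$', prepend. Next row=LF[2]=0
  step 2: row=0, L[0]='0', prepend. Next row=LF[0]=1
  step 3: row=1, L[1]='c', prepend. Next row=LF[1]=4
  step 4: row=4, L[4]='c', prepend. Next row=LF[4]=5
  step 5: row=5, L[5]='a', prepend. Next row=LF[5]=3
  step 6: row=3, L[3]='1', prepend. Next row=LF[3]=2
Reversed output: 1acc0$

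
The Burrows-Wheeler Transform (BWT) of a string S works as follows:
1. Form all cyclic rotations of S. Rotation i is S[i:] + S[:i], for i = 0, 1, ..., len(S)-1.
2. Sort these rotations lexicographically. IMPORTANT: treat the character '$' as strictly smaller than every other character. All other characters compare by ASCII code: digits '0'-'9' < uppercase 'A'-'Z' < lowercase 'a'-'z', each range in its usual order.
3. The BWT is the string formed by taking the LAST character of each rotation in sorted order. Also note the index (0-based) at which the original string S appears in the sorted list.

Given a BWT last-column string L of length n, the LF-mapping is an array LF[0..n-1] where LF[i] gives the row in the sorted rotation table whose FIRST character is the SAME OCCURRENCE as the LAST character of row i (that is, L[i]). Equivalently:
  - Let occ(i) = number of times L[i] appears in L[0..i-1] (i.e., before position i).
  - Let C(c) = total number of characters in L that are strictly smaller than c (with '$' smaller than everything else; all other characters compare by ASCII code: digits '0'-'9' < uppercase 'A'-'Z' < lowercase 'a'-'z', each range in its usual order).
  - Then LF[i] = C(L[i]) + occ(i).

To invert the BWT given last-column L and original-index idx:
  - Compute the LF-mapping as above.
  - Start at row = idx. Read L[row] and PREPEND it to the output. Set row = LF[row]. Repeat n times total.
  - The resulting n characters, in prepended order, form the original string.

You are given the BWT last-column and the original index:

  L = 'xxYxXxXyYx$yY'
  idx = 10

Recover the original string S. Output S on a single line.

Answer: xxYyyxXYxYXx$

Derivation:
LF mapping: 6 7 3 8 1 9 2 11 4 10 0 12 5
Walk LF starting at row 10, prepending L[row]:
  step 1: row=10, L[10]='$', prepend. Next row=LF[10]=0
  step 2: row=0, L[0]='x', prepend. Next row=LF[0]=6
  step 3: row=6, L[6]='X', prepend. Next row=LF[6]=2
  step 4: row=2, L[2]='Y', prepend. Next row=LF[2]=3
  step 5: row=3, L[3]='x', prepend. Next row=LF[3]=8
  step 6: row=8, L[8]='Y', prepend. Next row=LF[8]=4
  step 7: row=4, L[4]='X', prepend. Next row=LF[4]=1
  step 8: row=1, L[1]='x', prepend. Next row=LF[1]=7
  step 9: row=7, L[7]='y', prepend. Next row=LF[7]=11
  step 10: row=11, L[11]='y', prepend. Next row=LF[11]=12
  step 11: row=12, L[12]='Y', prepend. Next row=LF[12]=5
  step 12: row=5, L[5]='x', prepend. Next row=LF[5]=9
  step 13: row=9, L[9]='x', prepend. Next row=LF[9]=10
Reversed output: xxYyyxXYxYXx$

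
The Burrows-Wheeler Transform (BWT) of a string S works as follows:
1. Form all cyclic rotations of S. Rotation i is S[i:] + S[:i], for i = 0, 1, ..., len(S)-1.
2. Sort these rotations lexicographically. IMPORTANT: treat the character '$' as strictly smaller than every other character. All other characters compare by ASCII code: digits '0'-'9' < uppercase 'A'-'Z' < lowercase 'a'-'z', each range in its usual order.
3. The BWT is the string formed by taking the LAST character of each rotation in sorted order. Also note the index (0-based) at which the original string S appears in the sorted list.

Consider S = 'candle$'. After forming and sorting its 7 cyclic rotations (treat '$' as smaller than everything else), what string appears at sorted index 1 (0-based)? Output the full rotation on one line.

Answer: andle$c

Derivation:
All 7 rotations (rotation i = S[i:]+S[:i]):
  rot[0] = candle$
  rot[1] = andle$c
  rot[2] = ndle$ca
  rot[3] = dle$can
  rot[4] = le$cand
  rot[5] = e$candl
  rot[6] = $candle
Sorted (with $ < everything):
  sorted[0] = $candle
  sorted[1] = andle$c
  sorted[2] = candle$
  sorted[3] = dle$can
  sorted[4] = e$candl
  sorted[5] = le$cand
  sorted[6] = ndle$ca
sorted[1] = andle$c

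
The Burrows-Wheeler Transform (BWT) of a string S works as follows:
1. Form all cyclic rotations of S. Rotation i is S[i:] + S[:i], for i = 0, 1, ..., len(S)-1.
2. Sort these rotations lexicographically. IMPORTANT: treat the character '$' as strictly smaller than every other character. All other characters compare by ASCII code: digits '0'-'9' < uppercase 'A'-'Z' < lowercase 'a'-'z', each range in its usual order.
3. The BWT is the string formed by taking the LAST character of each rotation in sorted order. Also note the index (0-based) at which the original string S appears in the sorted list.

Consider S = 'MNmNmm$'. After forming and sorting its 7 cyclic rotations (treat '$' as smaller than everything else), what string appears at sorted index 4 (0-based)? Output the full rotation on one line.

All 7 rotations (rotation i = S[i:]+S[:i]):
  rot[0] = MNmNmm$
  rot[1] = NmNmm$M
  rot[2] = mNmm$MN
  rot[3] = Nmm$MNm
  rot[4] = mm$MNmN
  rot[5] = m$MNmNm
  rot[6] = $MNmNmm
Sorted (with $ < everything):
  sorted[0] = $MNmNmm
  sorted[1] = MNmNmm$
  sorted[2] = NmNmm$M
  sorted[3] = Nmm$MNm
  sorted[4] = m$MNmNm
  sorted[5] = mNmm$MN
  sorted[6] = mm$MNmN
sorted[4] = m$MNmNm

Answer: m$MNmNm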